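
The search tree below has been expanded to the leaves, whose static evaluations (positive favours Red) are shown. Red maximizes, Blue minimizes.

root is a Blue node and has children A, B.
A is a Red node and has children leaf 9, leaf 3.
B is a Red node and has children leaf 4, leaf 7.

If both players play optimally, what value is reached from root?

A (Red): max(9, 3) = 9
B (Red): max(4, 7) = 7
root (Blue): min(9, 7) = 7

7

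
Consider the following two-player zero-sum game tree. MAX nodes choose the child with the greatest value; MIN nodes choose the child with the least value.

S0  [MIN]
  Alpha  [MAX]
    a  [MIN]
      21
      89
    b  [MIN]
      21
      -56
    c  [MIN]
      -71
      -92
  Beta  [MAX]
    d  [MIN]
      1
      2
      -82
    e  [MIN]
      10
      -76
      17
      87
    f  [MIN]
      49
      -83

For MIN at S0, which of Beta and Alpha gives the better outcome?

d (MIN): min(1, 2, -82) = -82
e (MIN): min(10, -76, 17, 87) = -76
f (MIN): min(49, -83) = -83
Beta (MAX): max(-82, -76, -83) = -76
a (MIN): min(21, 89) = 21
b (MIN): min(21, -56) = -56
c (MIN): min(-71, -92) = -92
Alpha (MAX): max(21, -56, -92) = 21
MIN prefers the lower value; Beta=-76, Alpha=21. Beta is better since -76 < 21.

Beta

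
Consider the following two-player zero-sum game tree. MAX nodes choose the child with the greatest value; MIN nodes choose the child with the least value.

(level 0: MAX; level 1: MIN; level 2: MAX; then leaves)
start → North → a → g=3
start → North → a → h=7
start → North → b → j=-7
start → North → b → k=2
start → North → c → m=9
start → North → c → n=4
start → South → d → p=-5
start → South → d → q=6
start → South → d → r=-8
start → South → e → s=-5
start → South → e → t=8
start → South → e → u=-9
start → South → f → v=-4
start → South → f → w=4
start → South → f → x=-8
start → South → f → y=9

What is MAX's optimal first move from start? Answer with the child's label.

a (MAX): max(3, 7) = 7
b (MAX): max(-7, 2) = 2
c (MAX): max(9, 4) = 9
North (MIN): min(7, 2, 9) = 2
d (MAX): max(-5, 6, -8) = 6
e (MAX): max(-5, 8, -9) = 8
f (MAX): max(-4, 4, -8, 9) = 9
South (MIN): min(6, 8, 9) = 6
start (MAX): max(2, 6) = 6
MAX at start wants the highest of {North=2, South=6}, so chooses South.

South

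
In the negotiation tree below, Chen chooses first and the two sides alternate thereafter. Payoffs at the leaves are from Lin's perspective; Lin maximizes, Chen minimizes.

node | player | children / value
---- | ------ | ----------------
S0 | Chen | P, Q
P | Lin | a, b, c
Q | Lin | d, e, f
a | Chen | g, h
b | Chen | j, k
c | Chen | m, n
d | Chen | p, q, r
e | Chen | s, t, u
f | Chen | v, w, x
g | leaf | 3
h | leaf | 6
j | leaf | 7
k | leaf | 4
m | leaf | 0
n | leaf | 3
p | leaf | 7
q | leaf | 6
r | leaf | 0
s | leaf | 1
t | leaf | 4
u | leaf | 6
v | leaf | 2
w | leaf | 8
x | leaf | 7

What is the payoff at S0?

a (Chen): min(3, 6) = 3
b (Chen): min(7, 4) = 4
c (Chen): min(0, 3) = 0
P (Lin): max(3, 4, 0) = 4
d (Chen): min(7, 6, 0) = 0
e (Chen): min(1, 4, 6) = 1
f (Chen): min(2, 8, 7) = 2
Q (Lin): max(0, 1, 2) = 2
S0 (Chen): min(4, 2) = 2

2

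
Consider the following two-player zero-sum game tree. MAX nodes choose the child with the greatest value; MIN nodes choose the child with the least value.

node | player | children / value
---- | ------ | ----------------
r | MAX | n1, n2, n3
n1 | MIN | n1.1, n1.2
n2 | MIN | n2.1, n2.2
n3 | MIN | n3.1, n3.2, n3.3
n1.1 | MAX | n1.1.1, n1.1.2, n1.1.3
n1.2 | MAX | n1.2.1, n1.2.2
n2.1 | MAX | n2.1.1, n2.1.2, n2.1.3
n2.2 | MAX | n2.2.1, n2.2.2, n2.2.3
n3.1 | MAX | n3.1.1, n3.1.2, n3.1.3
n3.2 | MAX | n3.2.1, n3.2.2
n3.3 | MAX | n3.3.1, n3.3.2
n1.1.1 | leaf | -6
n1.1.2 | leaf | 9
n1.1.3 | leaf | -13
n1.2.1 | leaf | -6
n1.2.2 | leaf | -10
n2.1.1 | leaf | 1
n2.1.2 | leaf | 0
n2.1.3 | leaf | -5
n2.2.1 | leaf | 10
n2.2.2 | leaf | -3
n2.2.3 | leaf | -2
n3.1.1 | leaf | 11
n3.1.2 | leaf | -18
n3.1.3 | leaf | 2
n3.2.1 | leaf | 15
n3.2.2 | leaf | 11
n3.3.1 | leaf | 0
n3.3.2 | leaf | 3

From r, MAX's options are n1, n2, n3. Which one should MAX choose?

n1.1 (MAX): max(-6, 9, -13) = 9
n1.2 (MAX): max(-6, -10) = -6
n1 (MIN): min(9, -6) = -6
n2.1 (MAX): max(1, 0, -5) = 1
n2.2 (MAX): max(10, -3, -2) = 10
n2 (MIN): min(1, 10) = 1
n3.1 (MAX): max(11, -18, 2) = 11
n3.2 (MAX): max(15, 11) = 15
n3.3 (MAX): max(0, 3) = 3
n3 (MIN): min(11, 15, 3) = 3
r (MAX): max(-6, 1, 3) = 3
MAX at r wants the highest of {n1=-6, n2=1, n3=3}, so chooses n3.

n3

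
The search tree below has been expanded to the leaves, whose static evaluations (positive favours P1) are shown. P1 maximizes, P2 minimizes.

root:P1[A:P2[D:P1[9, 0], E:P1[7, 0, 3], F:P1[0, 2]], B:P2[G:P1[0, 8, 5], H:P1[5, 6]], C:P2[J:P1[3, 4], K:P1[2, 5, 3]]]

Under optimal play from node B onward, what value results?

6

G (P1): max(0, 8, 5) = 8
H (P1): max(5, 6) = 6
B (P2): min(8, 6) = 6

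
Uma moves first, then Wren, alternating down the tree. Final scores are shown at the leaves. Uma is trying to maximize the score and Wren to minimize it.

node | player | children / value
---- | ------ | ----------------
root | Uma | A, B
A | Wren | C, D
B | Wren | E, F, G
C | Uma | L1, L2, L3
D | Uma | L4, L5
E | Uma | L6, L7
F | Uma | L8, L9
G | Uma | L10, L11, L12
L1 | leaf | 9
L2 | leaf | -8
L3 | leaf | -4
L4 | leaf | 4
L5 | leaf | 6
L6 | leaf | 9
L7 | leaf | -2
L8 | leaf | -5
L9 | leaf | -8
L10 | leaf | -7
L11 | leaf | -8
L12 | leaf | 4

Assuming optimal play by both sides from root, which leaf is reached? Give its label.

C (Uma): max(9, -8, -4) = 9
D (Uma): max(4, 6) = 6
A (Wren): min(9, 6) = 6
E (Uma): max(9, -2) = 9
F (Uma): max(-5, -8) = -5
G (Uma): max(-7, -8, 4) = 4
B (Wren): min(9, -5, 4) = -5
root (Uma): max(6, -5) = 6
At root, Uma picks A (highest: 6).
At A, Wren picks D (lowest: 6).
At D, Uma picks L5 (highest: 6).
Terminal value 6.

L5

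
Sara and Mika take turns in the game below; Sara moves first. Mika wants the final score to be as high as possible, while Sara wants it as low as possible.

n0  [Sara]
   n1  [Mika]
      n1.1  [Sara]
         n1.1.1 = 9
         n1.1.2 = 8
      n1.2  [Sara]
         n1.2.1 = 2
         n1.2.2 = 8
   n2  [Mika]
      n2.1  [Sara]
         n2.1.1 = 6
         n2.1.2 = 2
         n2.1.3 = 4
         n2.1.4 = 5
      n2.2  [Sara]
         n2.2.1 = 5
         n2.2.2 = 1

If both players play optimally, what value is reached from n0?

2

n1.1 (Sara): min(9, 8) = 8
n1.2 (Sara): min(2, 8) = 2
n1 (Mika): max(8, 2) = 8
n2.1 (Sara): min(6, 2, 4, 5) = 2
n2.2 (Sara): min(5, 1) = 1
n2 (Mika): max(2, 1) = 2
n0 (Sara): min(8, 2) = 2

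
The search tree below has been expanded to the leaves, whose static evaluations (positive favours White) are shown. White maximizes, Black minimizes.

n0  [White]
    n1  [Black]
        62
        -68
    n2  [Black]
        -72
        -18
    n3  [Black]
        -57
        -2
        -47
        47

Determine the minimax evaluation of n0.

n1 (Black): min(62, -68) = -68
n2 (Black): min(-72, -18) = -72
n3 (Black): min(-57, -2, -47, 47) = -57
n0 (White): max(-68, -72, -57) = -57

-57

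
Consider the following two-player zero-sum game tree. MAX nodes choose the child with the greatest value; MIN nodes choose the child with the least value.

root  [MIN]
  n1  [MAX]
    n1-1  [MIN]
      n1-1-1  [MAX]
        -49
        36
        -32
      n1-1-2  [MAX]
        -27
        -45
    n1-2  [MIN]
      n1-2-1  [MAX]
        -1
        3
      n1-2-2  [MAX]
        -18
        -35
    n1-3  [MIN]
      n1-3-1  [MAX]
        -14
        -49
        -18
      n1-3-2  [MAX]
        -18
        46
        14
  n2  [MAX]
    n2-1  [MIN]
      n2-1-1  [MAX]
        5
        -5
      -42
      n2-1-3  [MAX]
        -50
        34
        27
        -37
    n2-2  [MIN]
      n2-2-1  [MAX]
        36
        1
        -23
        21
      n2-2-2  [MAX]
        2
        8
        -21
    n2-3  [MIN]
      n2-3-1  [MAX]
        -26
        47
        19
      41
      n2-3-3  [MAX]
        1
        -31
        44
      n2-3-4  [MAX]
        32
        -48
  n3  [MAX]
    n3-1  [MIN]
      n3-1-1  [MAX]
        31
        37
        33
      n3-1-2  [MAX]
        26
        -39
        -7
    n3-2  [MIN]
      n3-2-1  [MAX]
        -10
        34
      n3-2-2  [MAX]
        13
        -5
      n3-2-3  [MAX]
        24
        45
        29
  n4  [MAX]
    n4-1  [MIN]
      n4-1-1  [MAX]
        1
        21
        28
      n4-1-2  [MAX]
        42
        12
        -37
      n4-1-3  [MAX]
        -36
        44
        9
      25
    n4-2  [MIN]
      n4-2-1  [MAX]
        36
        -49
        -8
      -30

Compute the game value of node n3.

26

n3-1-1 (MAX): max(31, 37, 33) = 37
n3-1-2 (MAX): max(26, -39, -7) = 26
n3-1 (MIN): min(37, 26) = 26
n3-2-1 (MAX): max(-10, 34) = 34
n3-2-2 (MAX): max(13, -5) = 13
n3-2-3 (MAX): max(24, 45, 29) = 45
n3-2 (MIN): min(34, 13, 45) = 13
n3 (MAX): max(26, 13) = 26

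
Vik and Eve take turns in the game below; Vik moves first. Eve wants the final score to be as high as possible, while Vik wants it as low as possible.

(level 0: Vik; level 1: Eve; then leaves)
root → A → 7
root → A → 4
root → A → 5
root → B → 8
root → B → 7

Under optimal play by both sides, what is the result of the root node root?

7

A (Eve): max(7, 4, 5) = 7
B (Eve): max(8, 7) = 8
root (Vik): min(7, 8) = 7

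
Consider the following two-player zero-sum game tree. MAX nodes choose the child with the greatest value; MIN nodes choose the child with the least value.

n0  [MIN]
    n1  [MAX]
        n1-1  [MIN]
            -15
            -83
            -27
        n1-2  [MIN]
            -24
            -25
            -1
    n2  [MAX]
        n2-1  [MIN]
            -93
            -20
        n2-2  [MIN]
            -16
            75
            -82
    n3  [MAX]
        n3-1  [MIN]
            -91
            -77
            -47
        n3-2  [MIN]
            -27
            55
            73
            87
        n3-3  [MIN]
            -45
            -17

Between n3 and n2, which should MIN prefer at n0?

n2

n3-1 (MIN): min(-91, -77, -47) = -91
n3-2 (MIN): min(-27, 55, 73, 87) = -27
n3-3 (MIN): min(-45, -17) = -45
n3 (MAX): max(-91, -27, -45) = -27
n2-1 (MIN): min(-93, -20) = -93
n2-2 (MIN): min(-16, 75, -82) = -82
n2 (MAX): max(-93, -82) = -82
MIN prefers the lower value; n3=-27, n2=-82. n2 is better since -82 < -27.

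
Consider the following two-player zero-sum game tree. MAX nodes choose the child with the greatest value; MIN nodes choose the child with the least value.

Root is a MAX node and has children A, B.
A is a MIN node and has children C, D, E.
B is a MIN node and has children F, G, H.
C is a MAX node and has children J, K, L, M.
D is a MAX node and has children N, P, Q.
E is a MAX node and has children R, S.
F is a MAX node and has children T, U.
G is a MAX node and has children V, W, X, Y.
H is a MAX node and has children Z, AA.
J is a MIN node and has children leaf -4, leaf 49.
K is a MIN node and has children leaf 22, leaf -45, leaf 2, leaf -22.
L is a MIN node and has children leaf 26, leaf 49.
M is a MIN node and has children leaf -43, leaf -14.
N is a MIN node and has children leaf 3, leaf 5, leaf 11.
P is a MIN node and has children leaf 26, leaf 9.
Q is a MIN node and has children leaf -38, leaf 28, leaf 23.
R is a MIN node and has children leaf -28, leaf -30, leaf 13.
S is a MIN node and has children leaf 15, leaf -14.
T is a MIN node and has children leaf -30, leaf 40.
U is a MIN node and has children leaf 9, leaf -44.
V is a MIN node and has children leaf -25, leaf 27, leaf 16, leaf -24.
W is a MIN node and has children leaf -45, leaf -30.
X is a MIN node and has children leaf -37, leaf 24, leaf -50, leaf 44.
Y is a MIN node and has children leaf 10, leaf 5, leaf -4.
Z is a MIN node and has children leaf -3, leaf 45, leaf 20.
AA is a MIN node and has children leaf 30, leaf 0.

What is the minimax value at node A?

J (MIN): min(-4, 49) = -4
K (MIN): min(22, -45, 2, -22) = -45
L (MIN): min(26, 49) = 26
M (MIN): min(-43, -14) = -43
C (MAX): max(-4, -45, 26, -43) = 26
N (MIN): min(3, 5, 11) = 3
P (MIN): min(26, 9) = 9
Q (MIN): min(-38, 28, 23) = -38
D (MAX): max(3, 9, -38) = 9
R (MIN): min(-28, -30, 13) = -30
S (MIN): min(15, -14) = -14
E (MAX): max(-30, -14) = -14
A (MIN): min(26, 9, -14) = -14

-14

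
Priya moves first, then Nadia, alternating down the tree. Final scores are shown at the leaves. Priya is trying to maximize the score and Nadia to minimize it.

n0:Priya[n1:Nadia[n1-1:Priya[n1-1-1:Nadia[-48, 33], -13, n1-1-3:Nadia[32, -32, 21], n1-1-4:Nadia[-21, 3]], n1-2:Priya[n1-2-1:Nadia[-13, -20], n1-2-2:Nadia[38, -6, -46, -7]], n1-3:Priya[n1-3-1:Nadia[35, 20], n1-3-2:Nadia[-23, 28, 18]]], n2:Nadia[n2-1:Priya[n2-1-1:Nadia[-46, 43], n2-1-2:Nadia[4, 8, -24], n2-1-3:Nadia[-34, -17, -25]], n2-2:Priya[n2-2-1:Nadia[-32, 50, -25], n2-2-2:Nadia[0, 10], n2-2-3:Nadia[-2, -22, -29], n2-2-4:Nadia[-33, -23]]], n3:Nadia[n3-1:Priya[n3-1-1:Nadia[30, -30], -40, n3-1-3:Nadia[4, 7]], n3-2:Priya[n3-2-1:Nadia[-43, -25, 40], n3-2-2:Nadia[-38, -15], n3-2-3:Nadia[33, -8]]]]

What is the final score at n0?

n1-1-1 (Nadia): min(-48, 33) = -48
n1-1-3 (Nadia): min(32, -32, 21) = -32
n1-1-4 (Nadia): min(-21, 3) = -21
n1-1 (Priya): max(-48, -13, -32, -21) = -13
n1-2-1 (Nadia): min(-13, -20) = -20
n1-2-2 (Nadia): min(38, -6, -46, -7) = -46
n1-2 (Priya): max(-20, -46) = -20
n1-3-1 (Nadia): min(35, 20) = 20
n1-3-2 (Nadia): min(-23, 28, 18) = -23
n1-3 (Priya): max(20, -23) = 20
n1 (Nadia): min(-13, -20, 20) = -20
n2-1-1 (Nadia): min(-46, 43) = -46
n2-1-2 (Nadia): min(4, 8, -24) = -24
n2-1-3 (Nadia): min(-34, -17, -25) = -34
n2-1 (Priya): max(-46, -24, -34) = -24
n2-2-1 (Nadia): min(-32, 50, -25) = -32
n2-2-2 (Nadia): min(0, 10) = 0
n2-2-3 (Nadia): min(-2, -22, -29) = -29
n2-2-4 (Nadia): min(-33, -23) = -33
n2-2 (Priya): max(-32, 0, -29, -33) = 0
n2 (Nadia): min(-24, 0) = -24
n3-1-1 (Nadia): min(30, -30) = -30
n3-1-3 (Nadia): min(4, 7) = 4
n3-1 (Priya): max(-30, -40, 4) = 4
n3-2-1 (Nadia): min(-43, -25, 40) = -43
n3-2-2 (Nadia): min(-38, -15) = -38
n3-2-3 (Nadia): min(33, -8) = -8
n3-2 (Priya): max(-43, -38, -8) = -8
n3 (Nadia): min(4, -8) = -8
n0 (Priya): max(-20, -24, -8) = -8

-8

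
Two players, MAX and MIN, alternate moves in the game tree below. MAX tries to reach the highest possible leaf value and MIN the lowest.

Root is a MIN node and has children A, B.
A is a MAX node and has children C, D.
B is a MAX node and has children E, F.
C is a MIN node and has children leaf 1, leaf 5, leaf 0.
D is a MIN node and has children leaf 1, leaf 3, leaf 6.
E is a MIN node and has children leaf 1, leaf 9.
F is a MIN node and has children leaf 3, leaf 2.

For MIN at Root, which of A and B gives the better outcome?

A

C (MIN): min(1, 5, 0) = 0
D (MIN): min(1, 3, 6) = 1
A (MAX): max(0, 1) = 1
E (MIN): min(1, 9) = 1
F (MIN): min(3, 2) = 2
B (MAX): max(1, 2) = 2
MIN prefers the lower value; A=1, B=2. A is better since 1 < 2.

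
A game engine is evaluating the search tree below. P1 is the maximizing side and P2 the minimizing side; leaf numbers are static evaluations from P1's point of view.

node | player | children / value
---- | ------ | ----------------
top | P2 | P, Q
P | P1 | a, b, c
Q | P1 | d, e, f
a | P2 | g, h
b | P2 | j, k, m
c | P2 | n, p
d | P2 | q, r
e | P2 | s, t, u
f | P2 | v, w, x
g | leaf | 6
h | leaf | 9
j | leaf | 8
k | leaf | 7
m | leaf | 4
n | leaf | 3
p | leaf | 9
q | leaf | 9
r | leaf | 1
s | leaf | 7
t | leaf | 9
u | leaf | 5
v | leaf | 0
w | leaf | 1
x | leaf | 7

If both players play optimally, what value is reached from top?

a (P2): min(6, 9) = 6
b (P2): min(8, 7, 4) = 4
c (P2): min(3, 9) = 3
P (P1): max(6, 4, 3) = 6
d (P2): min(9, 1) = 1
e (P2): min(7, 9, 5) = 5
f (P2): min(0, 1, 7) = 0
Q (P1): max(1, 5, 0) = 5
top (P2): min(6, 5) = 5

5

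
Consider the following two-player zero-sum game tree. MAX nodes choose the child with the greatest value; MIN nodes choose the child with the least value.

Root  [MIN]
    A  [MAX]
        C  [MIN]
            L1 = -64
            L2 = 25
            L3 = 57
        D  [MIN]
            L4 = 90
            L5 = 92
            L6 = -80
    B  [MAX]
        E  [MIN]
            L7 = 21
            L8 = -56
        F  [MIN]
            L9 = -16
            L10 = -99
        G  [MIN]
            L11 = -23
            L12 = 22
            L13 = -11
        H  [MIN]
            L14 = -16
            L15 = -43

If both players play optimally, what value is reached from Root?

-64

C (MIN): min(-64, 25, 57) = -64
D (MIN): min(90, 92, -80) = -80
A (MAX): max(-64, -80) = -64
E (MIN): min(21, -56) = -56
F (MIN): min(-16, -99) = -99
G (MIN): min(-23, 22, -11) = -23
H (MIN): min(-16, -43) = -43
B (MAX): max(-56, -99, -23, -43) = -23
Root (MIN): min(-64, -23) = -64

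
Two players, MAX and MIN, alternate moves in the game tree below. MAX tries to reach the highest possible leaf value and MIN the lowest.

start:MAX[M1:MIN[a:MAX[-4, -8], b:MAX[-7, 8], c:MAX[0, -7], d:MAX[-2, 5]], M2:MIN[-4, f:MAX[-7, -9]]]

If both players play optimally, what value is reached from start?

-4

a (MAX): max(-4, -8) = -4
b (MAX): max(-7, 8) = 8
c (MAX): max(0, -7) = 0
d (MAX): max(-2, 5) = 5
M1 (MIN): min(-4, 8, 0, 5) = -4
f (MAX): max(-7, -9) = -7
M2 (MIN): min(-4, -7) = -7
start (MAX): max(-4, -7) = -4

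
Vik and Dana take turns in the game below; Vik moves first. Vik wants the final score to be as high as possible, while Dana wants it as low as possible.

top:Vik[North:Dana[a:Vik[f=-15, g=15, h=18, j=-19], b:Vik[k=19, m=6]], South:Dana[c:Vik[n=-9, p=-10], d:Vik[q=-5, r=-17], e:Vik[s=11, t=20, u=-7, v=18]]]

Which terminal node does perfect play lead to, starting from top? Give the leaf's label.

a (Vik): max(-15, 15, 18, -19) = 18
b (Vik): max(19, 6) = 19
North (Dana): min(18, 19) = 18
c (Vik): max(-9, -10) = -9
d (Vik): max(-5, -17) = -5
e (Vik): max(11, 20, -7, 18) = 20
South (Dana): min(-9, -5, 20) = -9
top (Vik): max(18, -9) = 18
At top, Vik picks North (highest: 18).
At North, Dana picks a (lowest: 18).
At a, Vik picks h (highest: 18).
Terminal value 18.

h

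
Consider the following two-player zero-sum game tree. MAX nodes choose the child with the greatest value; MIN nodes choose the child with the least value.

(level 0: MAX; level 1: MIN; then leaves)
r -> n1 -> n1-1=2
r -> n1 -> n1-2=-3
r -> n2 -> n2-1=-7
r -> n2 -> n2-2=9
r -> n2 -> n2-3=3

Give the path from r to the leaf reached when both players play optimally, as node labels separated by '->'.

r -> n1 -> n1-2

n1 (MIN): min(2, -3) = -3
n2 (MIN): min(-7, 9, 3) = -7
r (MAX): max(-3, -7) = -3
At r, MAX picks n1 (highest: -3).
At n1, MIN picks n1-2 (lowest: -3).
Terminal value -3.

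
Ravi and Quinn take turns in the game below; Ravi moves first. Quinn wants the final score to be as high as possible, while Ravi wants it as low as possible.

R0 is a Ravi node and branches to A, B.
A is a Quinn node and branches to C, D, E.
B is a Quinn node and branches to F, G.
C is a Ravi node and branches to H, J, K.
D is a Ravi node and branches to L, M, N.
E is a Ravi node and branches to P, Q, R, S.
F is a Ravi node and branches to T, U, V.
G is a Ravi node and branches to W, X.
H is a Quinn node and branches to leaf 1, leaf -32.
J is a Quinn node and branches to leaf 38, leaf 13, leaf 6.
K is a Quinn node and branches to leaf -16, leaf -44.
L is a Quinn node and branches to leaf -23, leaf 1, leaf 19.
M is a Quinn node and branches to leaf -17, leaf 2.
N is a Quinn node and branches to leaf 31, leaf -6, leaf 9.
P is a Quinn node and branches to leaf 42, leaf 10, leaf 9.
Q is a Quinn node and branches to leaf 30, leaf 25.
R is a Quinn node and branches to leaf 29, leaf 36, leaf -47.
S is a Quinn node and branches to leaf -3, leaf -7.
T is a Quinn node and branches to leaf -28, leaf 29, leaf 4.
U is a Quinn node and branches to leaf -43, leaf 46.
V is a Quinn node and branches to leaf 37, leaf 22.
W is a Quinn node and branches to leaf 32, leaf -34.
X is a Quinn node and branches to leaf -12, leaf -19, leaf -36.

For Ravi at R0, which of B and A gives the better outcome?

T (Quinn): max(-28, 29, 4) = 29
U (Quinn): max(-43, 46) = 46
V (Quinn): max(37, 22) = 37
F (Ravi): min(29, 46, 37) = 29
W (Quinn): max(32, -34) = 32
X (Quinn): max(-12, -19, -36) = -12
G (Ravi): min(32, -12) = -12
B (Quinn): max(29, -12) = 29
H (Quinn): max(1, -32) = 1
J (Quinn): max(38, 13, 6) = 38
K (Quinn): max(-16, -44) = -16
C (Ravi): min(1, 38, -16) = -16
L (Quinn): max(-23, 1, 19) = 19
M (Quinn): max(-17, 2) = 2
N (Quinn): max(31, -6, 9) = 31
D (Ravi): min(19, 2, 31) = 2
P (Quinn): max(42, 10, 9) = 42
Q (Quinn): max(30, 25) = 30
R (Quinn): max(29, 36, -47) = 36
S (Quinn): max(-3, -7) = -3
E (Ravi): min(42, 30, 36, -3) = -3
A (Quinn): max(-16, 2, -3) = 2
Ravi prefers the lower value; B=29, A=2. A is better since 2 < 29.

A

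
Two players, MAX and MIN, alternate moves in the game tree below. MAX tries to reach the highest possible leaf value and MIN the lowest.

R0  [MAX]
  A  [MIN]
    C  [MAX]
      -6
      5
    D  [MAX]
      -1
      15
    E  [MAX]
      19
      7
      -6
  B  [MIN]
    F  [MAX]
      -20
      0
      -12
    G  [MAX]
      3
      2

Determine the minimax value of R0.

C (MAX): max(-6, 5) = 5
D (MAX): max(-1, 15) = 15
E (MAX): max(19, 7, -6) = 19
A (MIN): min(5, 15, 19) = 5
F (MAX): max(-20, 0, -12) = 0
G (MAX): max(3, 2) = 3
B (MIN): min(0, 3) = 0
R0 (MAX): max(5, 0) = 5

5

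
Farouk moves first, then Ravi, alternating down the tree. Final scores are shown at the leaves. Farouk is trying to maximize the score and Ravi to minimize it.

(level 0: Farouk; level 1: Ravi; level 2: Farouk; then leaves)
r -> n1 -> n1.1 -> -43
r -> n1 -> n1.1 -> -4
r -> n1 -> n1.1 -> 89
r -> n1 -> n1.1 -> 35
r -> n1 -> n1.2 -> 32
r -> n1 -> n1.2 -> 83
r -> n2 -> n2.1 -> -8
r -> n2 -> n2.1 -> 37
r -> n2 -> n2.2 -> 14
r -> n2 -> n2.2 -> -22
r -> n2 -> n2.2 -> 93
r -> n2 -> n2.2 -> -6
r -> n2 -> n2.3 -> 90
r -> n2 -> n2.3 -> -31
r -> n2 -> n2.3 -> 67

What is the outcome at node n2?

37

n2.1 (Farouk): max(-8, 37) = 37
n2.2 (Farouk): max(14, -22, 93, -6) = 93
n2.3 (Farouk): max(90, -31, 67) = 90
n2 (Ravi): min(37, 93, 90) = 37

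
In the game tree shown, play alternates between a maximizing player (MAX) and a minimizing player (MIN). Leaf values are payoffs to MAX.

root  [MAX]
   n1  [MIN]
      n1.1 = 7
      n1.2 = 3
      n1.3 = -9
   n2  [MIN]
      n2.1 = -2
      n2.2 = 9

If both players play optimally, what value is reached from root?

-2

n1 (MIN): min(7, 3, -9) = -9
n2 (MIN): min(-2, 9) = -2
root (MAX): max(-9, -2) = -2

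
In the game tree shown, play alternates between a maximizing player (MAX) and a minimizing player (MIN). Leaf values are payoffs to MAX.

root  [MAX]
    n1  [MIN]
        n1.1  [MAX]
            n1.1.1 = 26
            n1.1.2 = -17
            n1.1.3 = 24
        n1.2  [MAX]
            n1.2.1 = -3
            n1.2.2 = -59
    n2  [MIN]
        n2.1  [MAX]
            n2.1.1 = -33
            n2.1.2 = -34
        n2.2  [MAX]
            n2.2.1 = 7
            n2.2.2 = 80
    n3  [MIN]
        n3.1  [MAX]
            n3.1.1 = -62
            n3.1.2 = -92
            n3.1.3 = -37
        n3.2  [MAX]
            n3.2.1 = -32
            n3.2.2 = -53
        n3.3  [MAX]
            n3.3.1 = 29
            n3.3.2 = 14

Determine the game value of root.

-3

n1.1 (MAX): max(26, -17, 24) = 26
n1.2 (MAX): max(-3, -59) = -3
n1 (MIN): min(26, -3) = -3
n2.1 (MAX): max(-33, -34) = -33
n2.2 (MAX): max(7, 80) = 80
n2 (MIN): min(-33, 80) = -33
n3.1 (MAX): max(-62, -92, -37) = -37
n3.2 (MAX): max(-32, -53) = -32
n3.3 (MAX): max(29, 14) = 29
n3 (MIN): min(-37, -32, 29) = -37
root (MAX): max(-3, -33, -37) = -3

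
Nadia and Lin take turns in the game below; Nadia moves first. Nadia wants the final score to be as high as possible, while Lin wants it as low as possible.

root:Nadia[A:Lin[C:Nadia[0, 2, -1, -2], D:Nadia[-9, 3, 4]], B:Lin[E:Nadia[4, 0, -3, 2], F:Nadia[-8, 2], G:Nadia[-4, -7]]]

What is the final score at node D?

D (Nadia): max(-9, 3, 4) = 4

4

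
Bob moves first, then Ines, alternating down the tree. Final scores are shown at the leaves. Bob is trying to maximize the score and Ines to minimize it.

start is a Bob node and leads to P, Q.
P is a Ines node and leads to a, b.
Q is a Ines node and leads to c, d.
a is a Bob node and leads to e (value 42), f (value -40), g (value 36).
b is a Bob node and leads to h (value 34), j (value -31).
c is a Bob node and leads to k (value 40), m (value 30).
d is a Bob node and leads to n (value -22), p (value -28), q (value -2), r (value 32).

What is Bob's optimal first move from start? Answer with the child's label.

P

a (Bob): max(42, -40, 36) = 42
b (Bob): max(34, -31) = 34
P (Ines): min(42, 34) = 34
c (Bob): max(40, 30) = 40
d (Bob): max(-22, -28, -2, 32) = 32
Q (Ines): min(40, 32) = 32
start (Bob): max(34, 32) = 34
Bob at start wants the highest of {P=34, Q=32}, so chooses P.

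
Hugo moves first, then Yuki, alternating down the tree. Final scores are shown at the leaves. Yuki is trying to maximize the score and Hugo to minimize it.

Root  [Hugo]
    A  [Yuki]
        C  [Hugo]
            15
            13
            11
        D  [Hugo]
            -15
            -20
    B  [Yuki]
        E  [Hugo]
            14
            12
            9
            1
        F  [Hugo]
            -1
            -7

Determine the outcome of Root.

C (Hugo): min(15, 13, 11) = 11
D (Hugo): min(-15, -20) = -20
A (Yuki): max(11, -20) = 11
E (Hugo): min(14, 12, 9, 1) = 1
F (Hugo): min(-1, -7) = -7
B (Yuki): max(1, -7) = 1
Root (Hugo): min(11, 1) = 1

1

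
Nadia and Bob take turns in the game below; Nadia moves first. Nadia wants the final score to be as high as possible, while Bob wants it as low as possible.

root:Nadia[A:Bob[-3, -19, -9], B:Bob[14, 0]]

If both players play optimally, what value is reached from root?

A (Bob): min(-3, -19, -9) = -19
B (Bob): min(14, 0) = 0
root (Nadia): max(-19, 0) = 0

0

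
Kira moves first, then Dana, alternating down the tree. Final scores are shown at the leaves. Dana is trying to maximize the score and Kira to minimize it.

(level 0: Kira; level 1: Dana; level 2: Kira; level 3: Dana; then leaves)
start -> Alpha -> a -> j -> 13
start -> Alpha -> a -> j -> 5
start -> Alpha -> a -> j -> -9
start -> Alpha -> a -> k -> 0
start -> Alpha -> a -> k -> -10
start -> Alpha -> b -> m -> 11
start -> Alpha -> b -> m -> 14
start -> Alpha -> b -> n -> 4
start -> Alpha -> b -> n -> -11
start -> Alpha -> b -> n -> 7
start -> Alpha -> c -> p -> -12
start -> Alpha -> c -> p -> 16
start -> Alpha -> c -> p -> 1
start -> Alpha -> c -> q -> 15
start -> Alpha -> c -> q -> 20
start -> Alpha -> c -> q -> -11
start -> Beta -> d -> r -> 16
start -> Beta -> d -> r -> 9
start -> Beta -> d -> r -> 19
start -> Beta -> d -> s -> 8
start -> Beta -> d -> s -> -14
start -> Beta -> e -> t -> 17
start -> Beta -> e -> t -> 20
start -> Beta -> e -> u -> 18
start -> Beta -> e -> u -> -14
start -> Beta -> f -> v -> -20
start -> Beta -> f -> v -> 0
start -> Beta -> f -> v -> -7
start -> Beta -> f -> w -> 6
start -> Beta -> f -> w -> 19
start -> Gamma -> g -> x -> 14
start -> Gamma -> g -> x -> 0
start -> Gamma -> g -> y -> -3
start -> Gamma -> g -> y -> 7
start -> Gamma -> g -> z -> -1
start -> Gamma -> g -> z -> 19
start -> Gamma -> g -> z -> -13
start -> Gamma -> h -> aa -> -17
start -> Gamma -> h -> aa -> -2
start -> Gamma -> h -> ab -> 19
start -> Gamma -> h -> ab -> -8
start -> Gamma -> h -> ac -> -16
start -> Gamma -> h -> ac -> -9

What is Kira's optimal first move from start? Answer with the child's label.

Gamma

j (Dana): max(13, 5, -9) = 13
k (Dana): max(0, -10) = 0
a (Kira): min(13, 0) = 0
m (Dana): max(11, 14) = 14
n (Dana): max(4, -11, 7) = 7
b (Kira): min(14, 7) = 7
p (Dana): max(-12, 16, 1) = 16
q (Dana): max(15, 20, -11) = 20
c (Kira): min(16, 20) = 16
Alpha (Dana): max(0, 7, 16) = 16
r (Dana): max(16, 9, 19) = 19
s (Dana): max(8, -14) = 8
d (Kira): min(19, 8) = 8
t (Dana): max(17, 20) = 20
u (Dana): max(18, -14) = 18
e (Kira): min(20, 18) = 18
v (Dana): max(-20, 0, -7) = 0
w (Dana): max(6, 19) = 19
f (Kira): min(0, 19) = 0
Beta (Dana): max(8, 18, 0) = 18
x (Dana): max(14, 0) = 14
y (Dana): max(-3, 7) = 7
z (Dana): max(-1, 19, -13) = 19
g (Kira): min(14, 7, 19) = 7
aa (Dana): max(-17, -2) = -2
ab (Dana): max(19, -8) = 19
ac (Dana): max(-16, -9) = -9
h (Kira): min(-2, 19, -9) = -9
Gamma (Dana): max(7, -9) = 7
start (Kira): min(16, 18, 7) = 7
Kira at start wants the lowest of {Alpha=16, Beta=18, Gamma=7}, so chooses Gamma.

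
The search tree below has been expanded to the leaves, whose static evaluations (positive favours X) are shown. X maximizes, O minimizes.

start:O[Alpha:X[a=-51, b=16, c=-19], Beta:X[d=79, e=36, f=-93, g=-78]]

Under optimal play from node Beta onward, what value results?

Beta (X): max(79, 36, -93, -78) = 79

79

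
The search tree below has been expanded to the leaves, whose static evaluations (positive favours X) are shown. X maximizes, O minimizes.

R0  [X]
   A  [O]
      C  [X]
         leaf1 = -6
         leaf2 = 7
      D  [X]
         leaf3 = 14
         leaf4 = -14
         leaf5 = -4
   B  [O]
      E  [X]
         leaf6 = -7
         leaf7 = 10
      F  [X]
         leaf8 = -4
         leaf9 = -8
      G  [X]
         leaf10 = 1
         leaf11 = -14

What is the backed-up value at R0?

7

C (X): max(-6, 7) = 7
D (X): max(14, -14, -4) = 14
A (O): min(7, 14) = 7
E (X): max(-7, 10) = 10
F (X): max(-4, -8) = -4
G (X): max(1, -14) = 1
B (O): min(10, -4, 1) = -4
R0 (X): max(7, -4) = 7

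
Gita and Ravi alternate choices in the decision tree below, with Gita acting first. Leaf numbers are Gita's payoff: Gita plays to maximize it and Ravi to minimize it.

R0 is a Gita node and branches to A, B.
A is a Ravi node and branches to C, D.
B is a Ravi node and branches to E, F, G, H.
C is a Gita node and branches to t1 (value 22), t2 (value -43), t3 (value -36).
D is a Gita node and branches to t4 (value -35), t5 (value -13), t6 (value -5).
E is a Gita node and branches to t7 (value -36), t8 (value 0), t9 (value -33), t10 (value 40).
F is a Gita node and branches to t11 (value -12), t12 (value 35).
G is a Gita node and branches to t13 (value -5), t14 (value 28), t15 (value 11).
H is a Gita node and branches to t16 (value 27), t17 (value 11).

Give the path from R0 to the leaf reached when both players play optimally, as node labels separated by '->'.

R0 -> B -> H -> t16

C (Gita): max(22, -43, -36) = 22
D (Gita): max(-35, -13, -5) = -5
A (Ravi): min(22, -5) = -5
E (Gita): max(-36, 0, -33, 40) = 40
F (Gita): max(-12, 35) = 35
G (Gita): max(-5, 28, 11) = 28
H (Gita): max(27, 11) = 27
B (Ravi): min(40, 35, 28, 27) = 27
R0 (Gita): max(-5, 27) = 27
At R0, Gita picks B (highest: 27).
At B, Ravi picks H (lowest: 27).
At H, Gita picks t16 (highest: 27).
Terminal value 27.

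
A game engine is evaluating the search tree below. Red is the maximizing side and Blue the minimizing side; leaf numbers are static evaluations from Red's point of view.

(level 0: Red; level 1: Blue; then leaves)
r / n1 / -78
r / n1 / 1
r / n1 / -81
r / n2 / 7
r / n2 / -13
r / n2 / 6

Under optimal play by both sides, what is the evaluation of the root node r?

n1 (Blue): min(-78, 1, -81) = -81
n2 (Blue): min(7, -13, 6) = -13
r (Red): max(-81, -13) = -13

-13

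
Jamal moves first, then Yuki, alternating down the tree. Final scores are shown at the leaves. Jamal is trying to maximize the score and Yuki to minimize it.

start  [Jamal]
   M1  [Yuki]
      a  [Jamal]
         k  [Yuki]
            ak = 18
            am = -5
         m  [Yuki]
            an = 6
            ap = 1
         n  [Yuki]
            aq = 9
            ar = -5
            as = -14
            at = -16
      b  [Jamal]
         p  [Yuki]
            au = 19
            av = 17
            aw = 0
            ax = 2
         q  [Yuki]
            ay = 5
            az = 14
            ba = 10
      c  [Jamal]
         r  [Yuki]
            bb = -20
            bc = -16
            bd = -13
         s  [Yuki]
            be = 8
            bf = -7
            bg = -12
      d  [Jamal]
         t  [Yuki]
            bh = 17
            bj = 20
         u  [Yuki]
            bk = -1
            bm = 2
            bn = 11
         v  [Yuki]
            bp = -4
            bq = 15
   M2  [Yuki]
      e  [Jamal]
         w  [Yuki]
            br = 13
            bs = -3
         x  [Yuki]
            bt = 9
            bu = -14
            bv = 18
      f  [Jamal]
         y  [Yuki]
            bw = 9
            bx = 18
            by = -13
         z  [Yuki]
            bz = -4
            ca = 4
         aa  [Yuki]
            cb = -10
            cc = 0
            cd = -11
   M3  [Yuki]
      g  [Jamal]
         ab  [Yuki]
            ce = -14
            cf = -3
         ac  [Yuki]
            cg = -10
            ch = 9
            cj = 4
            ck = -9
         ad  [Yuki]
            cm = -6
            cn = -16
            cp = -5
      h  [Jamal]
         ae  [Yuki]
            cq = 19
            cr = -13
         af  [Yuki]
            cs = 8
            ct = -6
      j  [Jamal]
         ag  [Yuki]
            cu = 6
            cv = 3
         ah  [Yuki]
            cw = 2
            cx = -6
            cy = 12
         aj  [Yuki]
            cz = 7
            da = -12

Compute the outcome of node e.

-3

w (Yuki): min(13, -3) = -3
x (Yuki): min(9, -14, 18) = -14
e (Jamal): max(-3, -14) = -3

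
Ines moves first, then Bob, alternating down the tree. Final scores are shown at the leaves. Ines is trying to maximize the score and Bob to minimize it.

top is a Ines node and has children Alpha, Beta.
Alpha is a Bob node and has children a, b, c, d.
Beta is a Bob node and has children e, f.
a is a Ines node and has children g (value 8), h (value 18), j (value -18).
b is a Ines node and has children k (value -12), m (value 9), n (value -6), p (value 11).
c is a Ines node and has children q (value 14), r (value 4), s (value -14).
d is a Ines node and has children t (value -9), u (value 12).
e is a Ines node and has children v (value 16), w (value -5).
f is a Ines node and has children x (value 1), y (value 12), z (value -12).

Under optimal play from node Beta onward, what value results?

12

e (Ines): max(16, -5) = 16
f (Ines): max(1, 12, -12) = 12
Beta (Bob): min(16, 12) = 12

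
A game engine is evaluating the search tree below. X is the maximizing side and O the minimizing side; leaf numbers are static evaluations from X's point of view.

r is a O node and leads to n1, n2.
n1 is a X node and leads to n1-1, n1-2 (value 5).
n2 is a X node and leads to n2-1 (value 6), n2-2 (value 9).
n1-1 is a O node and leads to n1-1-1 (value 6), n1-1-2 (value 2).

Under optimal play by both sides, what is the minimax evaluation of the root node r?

n1-1 (O): min(6, 2) = 2
n1 (X): max(2, 5) = 5
n2 (X): max(6, 9) = 9
r (O): min(5, 9) = 5

5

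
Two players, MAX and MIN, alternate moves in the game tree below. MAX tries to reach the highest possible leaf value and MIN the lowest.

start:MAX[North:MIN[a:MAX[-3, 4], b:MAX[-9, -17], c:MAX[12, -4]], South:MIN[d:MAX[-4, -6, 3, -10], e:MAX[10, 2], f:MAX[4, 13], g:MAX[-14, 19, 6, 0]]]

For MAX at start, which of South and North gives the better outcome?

South

d (MAX): max(-4, -6, 3, -10) = 3
e (MAX): max(10, 2) = 10
f (MAX): max(4, 13) = 13
g (MAX): max(-14, 19, 6, 0) = 19
South (MIN): min(3, 10, 13, 19) = 3
a (MAX): max(-3, 4) = 4
b (MAX): max(-9, -17) = -9
c (MAX): max(12, -4) = 12
North (MIN): min(4, -9, 12) = -9
MAX prefers the higher value; South=3, North=-9. South is better since 3 > -9.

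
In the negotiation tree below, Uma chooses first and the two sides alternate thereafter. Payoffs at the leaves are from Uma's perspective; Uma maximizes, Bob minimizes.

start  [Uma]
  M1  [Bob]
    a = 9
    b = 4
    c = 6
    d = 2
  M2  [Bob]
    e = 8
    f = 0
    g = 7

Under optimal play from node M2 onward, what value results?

M2 (Bob): min(8, 0, 7) = 0

0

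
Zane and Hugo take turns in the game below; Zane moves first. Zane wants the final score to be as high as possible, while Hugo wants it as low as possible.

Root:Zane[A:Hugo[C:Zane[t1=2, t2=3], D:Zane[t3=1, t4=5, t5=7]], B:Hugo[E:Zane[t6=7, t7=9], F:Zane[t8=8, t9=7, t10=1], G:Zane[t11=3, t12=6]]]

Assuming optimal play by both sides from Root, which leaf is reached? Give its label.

t12

C (Zane): max(2, 3) = 3
D (Zane): max(1, 5, 7) = 7
A (Hugo): min(3, 7) = 3
E (Zane): max(7, 9) = 9
F (Zane): max(8, 7, 1) = 8
G (Zane): max(3, 6) = 6
B (Hugo): min(9, 8, 6) = 6
Root (Zane): max(3, 6) = 6
At Root, Zane picks B (highest: 6).
At B, Hugo picks G (lowest: 6).
At G, Zane picks t12 (highest: 6).
Terminal value 6.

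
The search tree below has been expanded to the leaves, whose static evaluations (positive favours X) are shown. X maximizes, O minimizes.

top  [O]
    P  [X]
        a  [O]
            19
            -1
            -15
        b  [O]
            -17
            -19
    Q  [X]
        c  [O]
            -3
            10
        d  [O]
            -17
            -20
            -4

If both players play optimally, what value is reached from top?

-15

a (O): min(19, -1, -15) = -15
b (O): min(-17, -19) = -19
P (X): max(-15, -19) = -15
c (O): min(-3, 10) = -3
d (O): min(-17, -20, -4) = -20
Q (X): max(-3, -20) = -3
top (O): min(-15, -3) = -15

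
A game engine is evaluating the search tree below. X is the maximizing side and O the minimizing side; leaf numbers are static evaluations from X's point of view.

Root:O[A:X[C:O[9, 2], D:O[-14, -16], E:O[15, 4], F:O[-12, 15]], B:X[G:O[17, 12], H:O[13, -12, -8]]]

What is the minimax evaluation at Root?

4

C (O): min(9, 2) = 2
D (O): min(-14, -16) = -16
E (O): min(15, 4) = 4
F (O): min(-12, 15) = -12
A (X): max(2, -16, 4, -12) = 4
G (O): min(17, 12) = 12
H (O): min(13, -12, -8) = -12
B (X): max(12, -12) = 12
Root (O): min(4, 12) = 4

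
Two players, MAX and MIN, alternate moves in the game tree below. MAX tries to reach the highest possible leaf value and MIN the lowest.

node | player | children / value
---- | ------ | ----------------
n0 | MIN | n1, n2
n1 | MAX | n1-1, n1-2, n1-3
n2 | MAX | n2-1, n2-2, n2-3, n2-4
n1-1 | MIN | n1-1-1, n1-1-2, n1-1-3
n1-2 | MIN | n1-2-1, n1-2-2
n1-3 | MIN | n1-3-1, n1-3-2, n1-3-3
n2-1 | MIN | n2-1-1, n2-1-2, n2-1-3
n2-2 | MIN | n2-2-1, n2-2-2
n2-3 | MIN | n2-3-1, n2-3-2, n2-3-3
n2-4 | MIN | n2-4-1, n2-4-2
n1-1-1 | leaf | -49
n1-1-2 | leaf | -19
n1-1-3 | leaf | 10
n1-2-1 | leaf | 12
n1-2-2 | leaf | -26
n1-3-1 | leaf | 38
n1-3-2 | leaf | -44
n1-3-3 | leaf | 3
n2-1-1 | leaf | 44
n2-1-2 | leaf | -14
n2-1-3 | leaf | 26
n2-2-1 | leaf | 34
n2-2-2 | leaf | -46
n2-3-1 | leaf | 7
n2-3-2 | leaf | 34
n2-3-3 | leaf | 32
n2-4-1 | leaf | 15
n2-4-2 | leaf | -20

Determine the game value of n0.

-26

n1-1 (MIN): min(-49, -19, 10) = -49
n1-2 (MIN): min(12, -26) = -26
n1-3 (MIN): min(38, -44, 3) = -44
n1 (MAX): max(-49, -26, -44) = -26
n2-1 (MIN): min(44, -14, 26) = -14
n2-2 (MIN): min(34, -46) = -46
n2-3 (MIN): min(7, 34, 32) = 7
n2-4 (MIN): min(15, -20) = -20
n2 (MAX): max(-14, -46, 7, -20) = 7
n0 (MIN): min(-26, 7) = -26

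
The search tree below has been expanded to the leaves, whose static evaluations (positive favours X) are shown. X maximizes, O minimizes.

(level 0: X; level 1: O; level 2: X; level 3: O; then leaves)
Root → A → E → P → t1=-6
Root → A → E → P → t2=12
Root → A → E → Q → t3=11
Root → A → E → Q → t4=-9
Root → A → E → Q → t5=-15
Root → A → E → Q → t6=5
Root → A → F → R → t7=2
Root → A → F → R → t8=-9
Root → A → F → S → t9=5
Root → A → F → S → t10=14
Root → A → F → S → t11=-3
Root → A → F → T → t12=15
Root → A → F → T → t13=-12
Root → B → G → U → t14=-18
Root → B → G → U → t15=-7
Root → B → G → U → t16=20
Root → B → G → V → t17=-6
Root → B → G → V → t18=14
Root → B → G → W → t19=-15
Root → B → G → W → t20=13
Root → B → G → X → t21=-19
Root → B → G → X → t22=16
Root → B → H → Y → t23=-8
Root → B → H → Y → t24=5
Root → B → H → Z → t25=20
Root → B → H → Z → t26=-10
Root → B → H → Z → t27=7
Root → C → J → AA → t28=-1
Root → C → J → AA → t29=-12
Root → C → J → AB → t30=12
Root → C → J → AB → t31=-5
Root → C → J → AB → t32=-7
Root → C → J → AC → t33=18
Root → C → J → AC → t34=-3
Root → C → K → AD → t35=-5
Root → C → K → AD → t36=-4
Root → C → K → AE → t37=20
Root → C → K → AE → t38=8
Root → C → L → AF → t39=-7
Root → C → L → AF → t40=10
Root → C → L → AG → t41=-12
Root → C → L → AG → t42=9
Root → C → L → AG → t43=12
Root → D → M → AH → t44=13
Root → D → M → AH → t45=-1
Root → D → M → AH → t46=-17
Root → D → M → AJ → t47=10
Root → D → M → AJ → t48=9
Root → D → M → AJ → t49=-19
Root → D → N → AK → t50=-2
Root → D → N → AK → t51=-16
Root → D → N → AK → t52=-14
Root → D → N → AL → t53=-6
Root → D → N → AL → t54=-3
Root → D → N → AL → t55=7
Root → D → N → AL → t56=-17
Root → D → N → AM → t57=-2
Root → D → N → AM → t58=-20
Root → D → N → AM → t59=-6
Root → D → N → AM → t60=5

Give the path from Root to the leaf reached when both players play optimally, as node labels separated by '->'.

Root -> A -> E -> P -> t1

P (O): min(-6, 12) = -6
Q (O): min(11, -9, -15, 5) = -15
E (X): max(-6, -15) = -6
R (O): min(2, -9) = -9
S (O): min(5, 14, -3) = -3
T (O): min(15, -12) = -12
F (X): max(-9, -3, -12) = -3
A (O): min(-6, -3) = -6
U (O): min(-18, -7, 20) = -18
V (O): min(-6, 14) = -6
W (O): min(-15, 13) = -15
X (O): min(-19, 16) = -19
G (X): max(-18, -6, -15, -19) = -6
Y (O): min(-8, 5) = -8
Z (O): min(20, -10, 7) = -10
H (X): max(-8, -10) = -8
B (O): min(-6, -8) = -8
AA (O): min(-1, -12) = -12
AB (O): min(12, -5, -7) = -7
AC (O): min(18, -3) = -3
J (X): max(-12, -7, -3) = -3
AD (O): min(-5, -4) = -5
AE (O): min(20, 8) = 8
K (X): max(-5, 8) = 8
AF (O): min(-7, 10) = -7
AG (O): min(-12, 9, 12) = -12
L (X): max(-7, -12) = -7
C (O): min(-3, 8, -7) = -7
AH (O): min(13, -1, -17) = -17
AJ (O): min(10, 9, -19) = -19
M (X): max(-17, -19) = -17
AK (O): min(-2, -16, -14) = -16
AL (O): min(-6, -3, 7, -17) = -17
AM (O): min(-2, -20, -6, 5) = -20
N (X): max(-16, -17, -20) = -16
D (O): min(-17, -16) = -17
Root (X): max(-6, -8, -7, -17) = -6
At Root, X picks A (highest: -6).
At A, O picks E (lowest: -6).
At E, X picks P (highest: -6).
At P, O picks t1 (lowest: -6).
Terminal value -6.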